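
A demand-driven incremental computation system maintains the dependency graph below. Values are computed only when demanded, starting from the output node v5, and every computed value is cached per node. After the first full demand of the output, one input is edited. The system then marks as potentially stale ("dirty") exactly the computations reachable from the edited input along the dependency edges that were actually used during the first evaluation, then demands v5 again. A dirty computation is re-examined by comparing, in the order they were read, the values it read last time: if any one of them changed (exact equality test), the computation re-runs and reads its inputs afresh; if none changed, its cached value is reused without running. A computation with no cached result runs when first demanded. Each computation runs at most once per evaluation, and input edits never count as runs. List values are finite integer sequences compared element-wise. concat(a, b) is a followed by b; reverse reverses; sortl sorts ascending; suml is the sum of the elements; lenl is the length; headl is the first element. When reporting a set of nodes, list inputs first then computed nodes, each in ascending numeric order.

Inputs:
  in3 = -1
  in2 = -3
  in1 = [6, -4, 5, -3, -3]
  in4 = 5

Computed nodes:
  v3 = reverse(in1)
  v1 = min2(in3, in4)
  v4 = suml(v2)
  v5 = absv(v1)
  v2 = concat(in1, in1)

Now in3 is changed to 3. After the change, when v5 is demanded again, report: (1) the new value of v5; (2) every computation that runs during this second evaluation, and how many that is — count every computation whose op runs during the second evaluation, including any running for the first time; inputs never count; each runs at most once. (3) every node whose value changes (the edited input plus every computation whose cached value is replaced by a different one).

New value of v5: 3.
Computations that run: v1, v5 — 2 in total.
Values that change: in3, v1, v5.

First evaluation (everything demanded from the output):
  v1 = min2(-1, 5) = -1
  v5 = absv(-1) = 1

Propagation after the edit:
  v1: runs — in3 -1->3; result 3.
  v5: runs — v1 -1->3; result 3.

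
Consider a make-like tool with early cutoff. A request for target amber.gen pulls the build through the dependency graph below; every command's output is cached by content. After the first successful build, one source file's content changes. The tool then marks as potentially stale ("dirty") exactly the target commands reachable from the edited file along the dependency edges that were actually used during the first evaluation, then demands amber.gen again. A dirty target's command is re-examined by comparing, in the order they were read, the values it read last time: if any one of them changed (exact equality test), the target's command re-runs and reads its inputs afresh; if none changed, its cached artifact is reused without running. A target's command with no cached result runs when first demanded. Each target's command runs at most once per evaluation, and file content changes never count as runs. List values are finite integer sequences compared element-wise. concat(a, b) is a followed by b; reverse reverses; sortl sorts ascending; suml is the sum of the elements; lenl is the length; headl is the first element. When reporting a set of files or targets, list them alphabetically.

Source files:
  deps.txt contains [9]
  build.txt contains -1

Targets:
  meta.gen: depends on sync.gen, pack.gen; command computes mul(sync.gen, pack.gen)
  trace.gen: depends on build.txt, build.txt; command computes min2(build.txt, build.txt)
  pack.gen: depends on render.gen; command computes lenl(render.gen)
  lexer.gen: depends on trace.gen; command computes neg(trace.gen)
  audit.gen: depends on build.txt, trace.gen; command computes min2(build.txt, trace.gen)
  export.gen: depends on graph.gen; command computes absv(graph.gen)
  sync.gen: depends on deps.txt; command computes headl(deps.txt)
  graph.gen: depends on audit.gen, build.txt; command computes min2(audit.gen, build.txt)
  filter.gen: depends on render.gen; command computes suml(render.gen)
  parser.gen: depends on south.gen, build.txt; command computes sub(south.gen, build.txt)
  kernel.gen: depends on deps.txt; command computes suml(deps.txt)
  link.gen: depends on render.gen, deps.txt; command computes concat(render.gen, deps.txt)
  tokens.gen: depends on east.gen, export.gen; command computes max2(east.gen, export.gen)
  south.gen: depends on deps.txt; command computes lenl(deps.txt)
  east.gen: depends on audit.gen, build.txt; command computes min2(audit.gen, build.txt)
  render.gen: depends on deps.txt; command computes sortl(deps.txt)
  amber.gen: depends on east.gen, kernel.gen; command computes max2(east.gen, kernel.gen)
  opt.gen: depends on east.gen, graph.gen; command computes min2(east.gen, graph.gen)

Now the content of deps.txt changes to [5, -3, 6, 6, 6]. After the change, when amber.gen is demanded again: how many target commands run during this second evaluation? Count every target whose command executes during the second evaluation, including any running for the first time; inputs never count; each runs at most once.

First demand of the output computes:
  kernel.gen = suml([9]) = 9
  trace.gen = min2(-1, -1) = -1
  audit.gen = min2(-1, -1) = -1
  east.gen = min2(-1, -1) = -1
  amber.gen = max2(-1, 9) = 9

After the edit, cleaning proceeds:
  kernel.gen: a read changed (deps.txt [9]->[5, -3, 6, 6, 6]) — executes, giving 20.
  amber.gen: a read changed (kernel.gen 9->20) — executes, giving 20.

2 target commands run: amber.gen, kernel.gen.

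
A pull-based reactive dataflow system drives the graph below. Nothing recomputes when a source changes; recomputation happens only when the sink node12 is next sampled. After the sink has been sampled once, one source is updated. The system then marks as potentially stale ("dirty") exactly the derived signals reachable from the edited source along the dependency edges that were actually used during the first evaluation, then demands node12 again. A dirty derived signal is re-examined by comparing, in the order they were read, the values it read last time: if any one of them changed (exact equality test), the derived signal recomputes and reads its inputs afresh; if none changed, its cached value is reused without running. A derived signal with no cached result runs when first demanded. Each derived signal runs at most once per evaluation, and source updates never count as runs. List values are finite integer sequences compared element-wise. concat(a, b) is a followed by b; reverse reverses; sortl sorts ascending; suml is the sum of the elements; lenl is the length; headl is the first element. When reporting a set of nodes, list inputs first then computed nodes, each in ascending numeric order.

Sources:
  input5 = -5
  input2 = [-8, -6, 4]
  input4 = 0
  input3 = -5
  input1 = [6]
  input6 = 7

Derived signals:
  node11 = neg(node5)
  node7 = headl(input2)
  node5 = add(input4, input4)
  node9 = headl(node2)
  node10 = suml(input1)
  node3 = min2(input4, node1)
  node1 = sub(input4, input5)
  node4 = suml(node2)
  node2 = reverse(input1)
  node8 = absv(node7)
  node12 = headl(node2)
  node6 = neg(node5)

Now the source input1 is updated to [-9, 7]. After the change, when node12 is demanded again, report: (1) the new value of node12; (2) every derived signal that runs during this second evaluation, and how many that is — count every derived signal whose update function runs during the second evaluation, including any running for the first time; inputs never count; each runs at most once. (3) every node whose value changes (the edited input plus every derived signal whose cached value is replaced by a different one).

New value of node12: 7.
Derived signals that run: node2, node12 — 2 in total.
Values that change: input1, node2, node12.

First evaluation (everything demanded from the output):
  node2 = reverse([6]) = [6]
  node12 = headl([6]) = 6

Propagation after the edit:
  node2: runs — input1 [6]->[-9, 7]; result [7, -9].
  node12: runs — node2 [6]->[7, -9]; result 7.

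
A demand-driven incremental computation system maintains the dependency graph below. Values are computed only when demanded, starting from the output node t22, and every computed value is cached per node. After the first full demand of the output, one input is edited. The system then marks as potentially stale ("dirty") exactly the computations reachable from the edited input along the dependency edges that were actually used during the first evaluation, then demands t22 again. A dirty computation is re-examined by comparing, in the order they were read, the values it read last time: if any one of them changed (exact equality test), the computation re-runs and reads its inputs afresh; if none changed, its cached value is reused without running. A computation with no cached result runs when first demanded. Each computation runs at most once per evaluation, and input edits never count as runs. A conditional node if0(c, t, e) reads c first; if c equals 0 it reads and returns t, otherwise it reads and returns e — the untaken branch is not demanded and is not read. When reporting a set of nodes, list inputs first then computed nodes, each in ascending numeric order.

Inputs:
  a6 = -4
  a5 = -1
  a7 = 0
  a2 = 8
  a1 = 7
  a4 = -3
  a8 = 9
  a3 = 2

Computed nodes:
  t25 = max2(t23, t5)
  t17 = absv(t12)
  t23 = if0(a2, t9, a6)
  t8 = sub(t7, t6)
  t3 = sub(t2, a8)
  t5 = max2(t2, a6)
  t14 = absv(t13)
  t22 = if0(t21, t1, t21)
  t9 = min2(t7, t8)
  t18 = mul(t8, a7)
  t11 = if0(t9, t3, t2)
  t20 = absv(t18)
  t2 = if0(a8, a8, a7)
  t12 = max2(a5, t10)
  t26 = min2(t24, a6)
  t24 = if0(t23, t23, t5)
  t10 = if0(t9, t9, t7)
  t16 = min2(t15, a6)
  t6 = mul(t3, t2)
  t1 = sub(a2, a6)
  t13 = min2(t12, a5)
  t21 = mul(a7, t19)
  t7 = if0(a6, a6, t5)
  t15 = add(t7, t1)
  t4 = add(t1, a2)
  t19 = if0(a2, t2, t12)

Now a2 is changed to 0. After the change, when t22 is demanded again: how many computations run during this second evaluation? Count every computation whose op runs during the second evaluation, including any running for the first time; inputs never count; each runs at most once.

Computations that run: t1, t19, t22 — 3 in total.
Key observation: the cutoff stops propagation at t21 — its inputs' values are unchanged, so it reuses its cache.

First evaluation (everything demanded from the output):
  t1 = sub(8, -4) = 12
  t2 = if0(a8=9 -> else branch a7) = 0
  t3 = sub(0, 9) = -9
  t5 = max2(0, -4) = 0
  t6 = mul(-9, 0) = 0
  t7 = if0(a6=-4 -> else branch t5) = 0
  t8 = sub(0, 0) = 0
  t9 = min2(0, 0) = 0
  t10 = if0(t9=0 -> then branch t9) = 0
  t12 = max2(-1, 0) = 0
  t19 = if0(a2=8 -> else branch t12) = 0
  t21 = mul(0, 0) = 0
  t22 = if0(t21=0 -> then branch t1) = 12

Propagation after the edit:
  t1: runs — a2 8->0; result 4.
  t19: runs — a2 8->0; result 0 (same value as before).
  t21: checked — values it read are unchanged (a7 unchanged, t19 unchanged); reused cached 0 without running.
  t22: runs — t1 12->4; result 4.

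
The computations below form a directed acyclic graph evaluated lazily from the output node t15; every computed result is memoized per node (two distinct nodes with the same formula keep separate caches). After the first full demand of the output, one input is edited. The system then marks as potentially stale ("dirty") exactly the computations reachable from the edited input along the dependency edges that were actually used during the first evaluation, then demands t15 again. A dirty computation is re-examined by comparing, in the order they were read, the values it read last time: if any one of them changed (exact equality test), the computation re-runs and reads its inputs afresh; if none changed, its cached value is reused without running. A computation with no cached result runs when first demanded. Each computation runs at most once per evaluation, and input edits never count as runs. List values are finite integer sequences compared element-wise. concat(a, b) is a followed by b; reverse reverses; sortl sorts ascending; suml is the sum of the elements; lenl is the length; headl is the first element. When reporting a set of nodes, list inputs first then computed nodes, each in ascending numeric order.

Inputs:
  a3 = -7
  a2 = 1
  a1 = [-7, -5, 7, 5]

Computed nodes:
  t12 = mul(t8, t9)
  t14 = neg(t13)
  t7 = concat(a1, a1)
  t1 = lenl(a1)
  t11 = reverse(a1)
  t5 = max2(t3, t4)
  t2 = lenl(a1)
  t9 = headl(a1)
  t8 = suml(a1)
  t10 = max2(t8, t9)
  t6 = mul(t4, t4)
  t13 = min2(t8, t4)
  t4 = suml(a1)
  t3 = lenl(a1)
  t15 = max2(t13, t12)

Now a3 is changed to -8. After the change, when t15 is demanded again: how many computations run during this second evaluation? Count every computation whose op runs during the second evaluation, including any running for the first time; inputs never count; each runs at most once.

First demand of the output computes:
  t4 = suml([-7, -5, 7, 5]) = 0
  t8 = suml([-7, -5, 7, 5]) = 0
  t9 = headl([-7, -5, 7, 5]) = -7
  t12 = mul(0, -7) = 0
  t13 = min2(0, 0) = 0
  t15 = max2(0, 0) = 0

After the edit, cleaning proceeds:
  no node depends on a3 at all; the second demand re-runs nothing.

Note the shortcut — nothing in the graph depends on a3 at all, so no recomputation happens.

0 computations run: none.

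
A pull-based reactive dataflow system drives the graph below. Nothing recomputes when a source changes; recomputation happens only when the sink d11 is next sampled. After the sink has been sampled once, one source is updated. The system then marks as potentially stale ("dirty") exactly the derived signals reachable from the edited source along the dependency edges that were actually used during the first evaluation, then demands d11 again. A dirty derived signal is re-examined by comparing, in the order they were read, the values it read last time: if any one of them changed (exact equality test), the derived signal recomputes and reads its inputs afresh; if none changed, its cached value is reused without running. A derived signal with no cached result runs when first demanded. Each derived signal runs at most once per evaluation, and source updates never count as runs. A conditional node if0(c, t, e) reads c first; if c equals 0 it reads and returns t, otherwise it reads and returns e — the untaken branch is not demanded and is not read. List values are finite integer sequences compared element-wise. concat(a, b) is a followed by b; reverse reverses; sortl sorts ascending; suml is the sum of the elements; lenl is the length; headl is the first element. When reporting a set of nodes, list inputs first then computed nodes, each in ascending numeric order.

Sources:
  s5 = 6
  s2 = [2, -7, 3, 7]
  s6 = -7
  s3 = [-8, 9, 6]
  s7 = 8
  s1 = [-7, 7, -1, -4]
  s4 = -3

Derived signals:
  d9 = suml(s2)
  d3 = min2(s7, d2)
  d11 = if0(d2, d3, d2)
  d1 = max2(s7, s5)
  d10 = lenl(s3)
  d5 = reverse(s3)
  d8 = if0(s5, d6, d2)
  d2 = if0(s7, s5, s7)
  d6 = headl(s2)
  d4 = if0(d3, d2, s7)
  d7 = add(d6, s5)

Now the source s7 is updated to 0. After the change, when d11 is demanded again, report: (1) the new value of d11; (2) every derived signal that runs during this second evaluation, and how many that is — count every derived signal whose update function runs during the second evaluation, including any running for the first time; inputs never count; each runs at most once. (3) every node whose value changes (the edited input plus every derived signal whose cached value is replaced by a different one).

First evaluation (everything demanded from the output):
  d2 = if0(s7=8 -> else branch s7) = 8
  d11 = if0(d2=8 -> else branch d2) = 8

Propagation after the edit:
  d2: runs — s7 8->0; s7 8->0; result 6.
  d11: runs — d2 8->6; d2 8->6; result 6.

New value of d11: 6.
Derived signals that run: d2, d11 — 2 in total.
Values that change: s7, d2, d11.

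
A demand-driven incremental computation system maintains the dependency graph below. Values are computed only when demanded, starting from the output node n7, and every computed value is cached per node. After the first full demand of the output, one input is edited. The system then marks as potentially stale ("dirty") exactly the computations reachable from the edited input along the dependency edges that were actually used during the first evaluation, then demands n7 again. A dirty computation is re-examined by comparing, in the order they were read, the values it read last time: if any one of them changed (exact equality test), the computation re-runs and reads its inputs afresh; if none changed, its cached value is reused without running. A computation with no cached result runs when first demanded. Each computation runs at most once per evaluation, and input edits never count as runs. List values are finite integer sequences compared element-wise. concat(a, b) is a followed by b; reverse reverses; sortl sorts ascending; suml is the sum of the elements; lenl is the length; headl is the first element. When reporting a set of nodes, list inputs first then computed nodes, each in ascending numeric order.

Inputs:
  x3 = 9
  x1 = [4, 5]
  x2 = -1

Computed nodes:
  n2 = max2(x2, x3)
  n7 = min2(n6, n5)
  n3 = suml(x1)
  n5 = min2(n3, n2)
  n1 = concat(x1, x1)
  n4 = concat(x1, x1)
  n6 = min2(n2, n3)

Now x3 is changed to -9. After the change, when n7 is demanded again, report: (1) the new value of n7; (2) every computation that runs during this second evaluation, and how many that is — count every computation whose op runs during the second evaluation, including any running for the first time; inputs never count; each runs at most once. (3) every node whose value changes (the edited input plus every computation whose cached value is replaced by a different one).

New value of n7: -1.
Computations that run: n2, n5, n6, n7 — 4 in total.
Values that change: x3, n2, n5, n6, n7.

First evaluation (everything demanded from the output):
  n2 = max2(-1, 9) = 9
  n3 = suml([4, 5]) = 9
  n5 = min2(9, 9) = 9
  n6 = min2(9, 9) = 9
  n7 = min2(9, 9) = 9

Propagation after the edit:
  n2: runs — x3 9->-9; result -1.
  n5: runs — n2 9->-1; result -1.
  n6: runs — n2 9->-1; result -1.
  n7: runs — n6 9->-1; n5 9->-1; result -1.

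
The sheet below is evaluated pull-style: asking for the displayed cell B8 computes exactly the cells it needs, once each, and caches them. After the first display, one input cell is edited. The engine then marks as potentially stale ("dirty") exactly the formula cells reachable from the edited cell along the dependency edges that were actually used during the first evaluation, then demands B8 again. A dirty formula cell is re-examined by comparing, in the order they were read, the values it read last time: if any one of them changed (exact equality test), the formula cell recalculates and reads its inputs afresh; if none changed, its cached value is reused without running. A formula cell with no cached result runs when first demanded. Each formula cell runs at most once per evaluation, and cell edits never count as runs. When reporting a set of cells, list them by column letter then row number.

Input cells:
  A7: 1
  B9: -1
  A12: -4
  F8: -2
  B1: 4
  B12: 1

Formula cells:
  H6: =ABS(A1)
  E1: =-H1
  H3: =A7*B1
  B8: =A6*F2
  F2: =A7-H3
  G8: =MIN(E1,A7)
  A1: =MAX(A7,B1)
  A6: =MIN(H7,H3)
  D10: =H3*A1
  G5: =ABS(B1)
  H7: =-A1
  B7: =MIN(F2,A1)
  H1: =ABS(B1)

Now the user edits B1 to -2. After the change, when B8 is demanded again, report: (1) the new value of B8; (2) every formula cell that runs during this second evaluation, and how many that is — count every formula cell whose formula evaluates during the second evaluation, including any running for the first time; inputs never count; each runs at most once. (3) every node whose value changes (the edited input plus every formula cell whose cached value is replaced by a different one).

Demanding B8 again yields -6.
6 formula cells run: A1, A6, B8, F2, H3, H7.
The nodes whose values change: A1, A6, B1, B8, F2, H3, H7.

First demand of the output computes:
  A1 = MAX(1, 4) = 4
  H3 = 1 * 4 = 4
  F2 = 1 - 4 = -3
  H7 = -(4) = -4
  A6 = MIN(-4, 4) = -4
  B8 = -4 * -3 = 12

After the edit, cleaning proceeds:
  A1: a read changed (B1 4->-2) — executes, giving 1.
  H3: a read changed (B1 4->-2) — executes, giving -2.
  F2: a read changed (H3 4->-2) — executes, giving 3.
  H7: a read changed (A1 4->1) — executes, giving -1.
  A6: a read changed (H7 -4->-1; H3 4->-2) — executes, giving -2.
  B8: a read changed (A6 -4->-2; F2 -3->3) — executes, giving -6.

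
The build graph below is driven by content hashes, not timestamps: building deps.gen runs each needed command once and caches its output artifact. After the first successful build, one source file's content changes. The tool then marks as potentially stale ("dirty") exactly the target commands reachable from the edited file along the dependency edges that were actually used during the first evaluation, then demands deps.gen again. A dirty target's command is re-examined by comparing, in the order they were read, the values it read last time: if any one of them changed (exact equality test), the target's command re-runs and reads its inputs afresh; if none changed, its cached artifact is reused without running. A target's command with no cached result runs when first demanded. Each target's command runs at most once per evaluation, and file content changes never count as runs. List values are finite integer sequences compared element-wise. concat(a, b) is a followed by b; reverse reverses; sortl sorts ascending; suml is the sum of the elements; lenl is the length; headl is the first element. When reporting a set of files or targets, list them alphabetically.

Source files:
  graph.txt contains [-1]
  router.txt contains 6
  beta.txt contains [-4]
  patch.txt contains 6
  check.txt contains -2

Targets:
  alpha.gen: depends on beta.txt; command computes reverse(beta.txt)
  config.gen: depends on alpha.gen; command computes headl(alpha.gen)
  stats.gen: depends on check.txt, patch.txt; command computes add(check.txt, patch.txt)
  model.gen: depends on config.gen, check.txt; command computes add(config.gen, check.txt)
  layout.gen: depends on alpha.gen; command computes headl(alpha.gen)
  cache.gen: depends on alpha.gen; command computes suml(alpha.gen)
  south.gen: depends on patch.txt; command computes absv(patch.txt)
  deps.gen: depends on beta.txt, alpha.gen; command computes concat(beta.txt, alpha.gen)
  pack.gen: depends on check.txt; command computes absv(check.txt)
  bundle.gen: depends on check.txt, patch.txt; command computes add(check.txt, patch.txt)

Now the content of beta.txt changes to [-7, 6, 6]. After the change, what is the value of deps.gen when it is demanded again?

deps.gen now evaluates to [-7, 6, 6, 6, 6, -7].

Initial pass — values computed on the first demand:
  alpha.gen = reverse([-4]) = [-4]
  deps.gen = concat([-4], [-4]) = [-4, -4]

Second demand — change propagation:
  alpha.gen: re-runs because beta.txt [-4]->[-7, 6, 6]; new result [6, 6, -7].
  deps.gen: re-runs because beta.txt [-4]->[-7, 6, 6]; alpha.gen [-4]->[6, 6, -7]; new result [-7, 6, 6, 6, 6, -7].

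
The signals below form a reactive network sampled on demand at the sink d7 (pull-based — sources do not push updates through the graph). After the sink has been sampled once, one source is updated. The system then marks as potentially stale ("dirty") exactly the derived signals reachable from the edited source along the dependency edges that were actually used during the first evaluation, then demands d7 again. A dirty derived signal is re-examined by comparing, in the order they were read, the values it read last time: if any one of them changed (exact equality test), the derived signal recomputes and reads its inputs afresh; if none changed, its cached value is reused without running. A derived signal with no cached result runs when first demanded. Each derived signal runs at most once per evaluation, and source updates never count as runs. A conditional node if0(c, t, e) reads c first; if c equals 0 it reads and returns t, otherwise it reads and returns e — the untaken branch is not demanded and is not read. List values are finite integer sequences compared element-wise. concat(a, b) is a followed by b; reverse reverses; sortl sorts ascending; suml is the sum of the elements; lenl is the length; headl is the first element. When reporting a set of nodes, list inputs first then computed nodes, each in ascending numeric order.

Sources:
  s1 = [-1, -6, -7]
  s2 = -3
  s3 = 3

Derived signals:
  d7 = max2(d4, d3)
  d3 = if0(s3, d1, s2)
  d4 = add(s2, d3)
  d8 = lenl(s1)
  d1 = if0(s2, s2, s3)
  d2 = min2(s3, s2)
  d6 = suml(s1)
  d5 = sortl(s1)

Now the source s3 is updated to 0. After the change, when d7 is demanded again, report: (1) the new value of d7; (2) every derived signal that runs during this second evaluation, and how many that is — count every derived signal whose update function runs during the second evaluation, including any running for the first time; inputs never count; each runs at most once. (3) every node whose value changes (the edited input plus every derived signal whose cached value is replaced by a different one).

d7 now evaluates to 0.
Run set: d1, d3, d4, d7 (4 run).
Changed values: s3, d3, d4, d7.
The important point: the flipped condition pulls in fresh nodes; d1 runs for the first time.

Initial pass — values computed on the first demand:
  d3 = if0(s3=3 -> else branch s2) = -3
  d4 = add(-3, -3) = -6
  d7 = max2(-6, -3) = -3

Second demand — change propagation:
  d1: newly demanded (no cache) — executes and yields 0.
  d3: re-runs because s3 3->0; new result 0.
  d4: re-runs because d3 -3->0; new result -3.
  d7: re-runs because d4 -6->-3; d3 -3->0; new result 0.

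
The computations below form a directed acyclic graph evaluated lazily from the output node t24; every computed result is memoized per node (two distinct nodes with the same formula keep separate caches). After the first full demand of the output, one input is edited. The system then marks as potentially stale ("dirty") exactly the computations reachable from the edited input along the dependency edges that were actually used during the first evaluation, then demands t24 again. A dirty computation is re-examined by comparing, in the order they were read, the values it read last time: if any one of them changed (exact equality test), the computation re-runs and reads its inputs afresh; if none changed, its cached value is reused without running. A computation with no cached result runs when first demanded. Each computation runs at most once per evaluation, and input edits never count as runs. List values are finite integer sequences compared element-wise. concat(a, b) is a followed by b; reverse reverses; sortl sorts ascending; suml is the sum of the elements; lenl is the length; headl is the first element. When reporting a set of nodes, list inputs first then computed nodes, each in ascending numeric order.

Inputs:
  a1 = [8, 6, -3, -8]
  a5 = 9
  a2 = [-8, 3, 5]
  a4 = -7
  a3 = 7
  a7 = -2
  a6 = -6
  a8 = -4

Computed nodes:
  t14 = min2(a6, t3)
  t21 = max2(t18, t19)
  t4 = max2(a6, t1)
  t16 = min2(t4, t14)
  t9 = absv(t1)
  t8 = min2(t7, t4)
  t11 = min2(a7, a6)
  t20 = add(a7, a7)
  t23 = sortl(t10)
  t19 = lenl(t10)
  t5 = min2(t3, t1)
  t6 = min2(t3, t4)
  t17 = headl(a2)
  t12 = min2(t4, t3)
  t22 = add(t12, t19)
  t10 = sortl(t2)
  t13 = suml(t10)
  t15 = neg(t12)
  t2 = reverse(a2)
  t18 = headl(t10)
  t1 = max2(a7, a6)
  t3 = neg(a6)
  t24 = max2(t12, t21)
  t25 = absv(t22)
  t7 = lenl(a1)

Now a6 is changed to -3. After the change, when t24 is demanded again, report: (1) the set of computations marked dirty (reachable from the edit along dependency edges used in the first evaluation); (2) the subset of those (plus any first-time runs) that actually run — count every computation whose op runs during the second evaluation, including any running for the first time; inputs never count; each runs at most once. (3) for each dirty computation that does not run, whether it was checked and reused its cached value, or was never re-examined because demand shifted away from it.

The edit dirties: t1, t3, t4, t12, t24.
4 computations run: t1, t3, t4, t12.
Cache hits after checking: t24.
Note where the cutoff bites: t24 is checked, finds nothing changed, and keeps its cache.

First demand of the output computes:
  t1 = max2(-2, -6) = -2
  t2 = reverse([-8, 3, 5]) = [5, 3, -8]
  t3 = neg(-6) = 6
  t4 = max2(-6, -2) = -2
  t10 = sortl([5, 3, -8]) = [-8, 3, 5]
  t12 = min2(-2, 6) = -2
  t18 = headl([-8, 3, 5]) = -8
  t19 = lenl([-8, 3, 5]) = 3
  t21 = max2(-8, 3) = 3
  t24 = max2(-2, 3) = 3

After the edit, cleaning proceeds:
  t1: a read changed (a6 -6->-3) — executes, giving -2 — identical to its old value.
  t3: a read changed (a6 -6->-3) — executes, giving 3.
  t4: a read changed (a6 -6->-3) — executes, giving -2 — identical to its old value.
  t12: a read changed (t3 6->3) — executes, giving -2 — identical to its old value.
  t24: dirty, but its reads are unchanged (t12 unchanged, t21 unchanged); cached 3 stands.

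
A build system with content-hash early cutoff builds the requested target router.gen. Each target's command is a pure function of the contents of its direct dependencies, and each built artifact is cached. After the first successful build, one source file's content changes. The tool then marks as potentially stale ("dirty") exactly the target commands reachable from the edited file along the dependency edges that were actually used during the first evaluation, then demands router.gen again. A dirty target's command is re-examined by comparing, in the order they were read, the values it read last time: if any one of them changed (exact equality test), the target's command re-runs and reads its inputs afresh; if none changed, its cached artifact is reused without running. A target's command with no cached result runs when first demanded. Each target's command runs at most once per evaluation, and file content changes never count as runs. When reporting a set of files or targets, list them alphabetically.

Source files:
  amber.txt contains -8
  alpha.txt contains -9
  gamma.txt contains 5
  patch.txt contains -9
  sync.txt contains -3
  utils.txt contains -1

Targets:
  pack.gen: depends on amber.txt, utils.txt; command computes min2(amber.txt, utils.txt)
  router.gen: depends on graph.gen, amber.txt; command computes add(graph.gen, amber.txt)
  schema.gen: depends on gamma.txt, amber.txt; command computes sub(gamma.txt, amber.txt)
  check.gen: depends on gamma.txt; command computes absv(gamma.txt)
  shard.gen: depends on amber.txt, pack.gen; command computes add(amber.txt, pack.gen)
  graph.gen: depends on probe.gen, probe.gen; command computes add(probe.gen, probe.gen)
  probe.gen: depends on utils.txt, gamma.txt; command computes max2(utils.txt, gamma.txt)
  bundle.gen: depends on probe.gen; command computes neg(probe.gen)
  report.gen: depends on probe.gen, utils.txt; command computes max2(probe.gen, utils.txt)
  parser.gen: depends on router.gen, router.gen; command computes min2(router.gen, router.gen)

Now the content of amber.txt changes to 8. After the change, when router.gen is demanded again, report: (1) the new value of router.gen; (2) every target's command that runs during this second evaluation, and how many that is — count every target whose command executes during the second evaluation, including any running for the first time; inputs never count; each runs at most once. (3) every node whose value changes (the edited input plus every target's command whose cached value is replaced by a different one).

New value of router.gen: 18.
Target commands that run: router.gen — 1 in total.
Values that change: amber.txt, router.gen.

First evaluation (everything demanded from the output):
  probe.gen = max2(-1, 5) = 5
  graph.gen = add(5, 5) = 10
  router.gen = add(10, -8) = 2

Propagation after the edit:
  router.gen: runs — amber.txt -8->8; result 18.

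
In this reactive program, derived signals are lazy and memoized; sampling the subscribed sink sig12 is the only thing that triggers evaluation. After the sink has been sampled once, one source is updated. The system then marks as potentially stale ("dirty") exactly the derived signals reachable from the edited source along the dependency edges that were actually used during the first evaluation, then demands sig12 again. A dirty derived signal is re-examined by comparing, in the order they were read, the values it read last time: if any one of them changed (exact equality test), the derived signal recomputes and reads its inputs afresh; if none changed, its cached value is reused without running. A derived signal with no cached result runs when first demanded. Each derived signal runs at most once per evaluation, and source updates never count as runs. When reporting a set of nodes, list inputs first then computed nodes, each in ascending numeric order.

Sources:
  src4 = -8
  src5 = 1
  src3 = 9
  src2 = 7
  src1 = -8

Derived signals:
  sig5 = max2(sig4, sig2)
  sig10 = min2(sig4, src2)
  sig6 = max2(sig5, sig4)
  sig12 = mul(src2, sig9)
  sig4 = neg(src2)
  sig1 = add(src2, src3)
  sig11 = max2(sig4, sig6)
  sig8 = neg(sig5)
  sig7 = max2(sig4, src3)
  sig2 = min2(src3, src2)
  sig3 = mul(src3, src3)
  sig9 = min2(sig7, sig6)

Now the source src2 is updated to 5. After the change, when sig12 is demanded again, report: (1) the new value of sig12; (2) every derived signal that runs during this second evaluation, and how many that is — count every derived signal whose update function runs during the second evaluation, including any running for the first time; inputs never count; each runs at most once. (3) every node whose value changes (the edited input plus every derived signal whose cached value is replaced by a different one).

Demanding sig12 again yields 25.
7 derived signals run: sig2, sig4, sig5, sig6, sig7, sig9, sig12.
The nodes whose values change: src2, sig2, sig4, sig5, sig6, sig9, sig12.

First demand of the output computes:
  sig2 = min2(9, 7) = 7
  sig4 = neg(7) = -7
  sig5 = max2(-7, 7) = 7
  sig6 = max2(7, -7) = 7
  sig7 = max2(-7, 9) = 9
  sig9 = min2(9, 7) = 7
  sig12 = mul(7, 7) = 49

After the edit, cleaning proceeds:
  sig2: a read changed (src2 7->5) — executes, giving 5.
  sig4: a read changed (src2 7->5) — executes, giving -5.
  sig5: a read changed (sig4 -7->-5; sig2 7->5) — executes, giving 5.
  sig6: a read changed (sig5 7->5; sig4 -7->-5) — executes, giving 5.
  sig7: a read changed (sig4 -7->-5) — executes, giving 9 — identical to its old value.
  sig9: a read changed (sig6 7->5) — executes, giving 5.
  sig12: a read changed (src2 7->5; sig9 7->5) — executes, giving 25.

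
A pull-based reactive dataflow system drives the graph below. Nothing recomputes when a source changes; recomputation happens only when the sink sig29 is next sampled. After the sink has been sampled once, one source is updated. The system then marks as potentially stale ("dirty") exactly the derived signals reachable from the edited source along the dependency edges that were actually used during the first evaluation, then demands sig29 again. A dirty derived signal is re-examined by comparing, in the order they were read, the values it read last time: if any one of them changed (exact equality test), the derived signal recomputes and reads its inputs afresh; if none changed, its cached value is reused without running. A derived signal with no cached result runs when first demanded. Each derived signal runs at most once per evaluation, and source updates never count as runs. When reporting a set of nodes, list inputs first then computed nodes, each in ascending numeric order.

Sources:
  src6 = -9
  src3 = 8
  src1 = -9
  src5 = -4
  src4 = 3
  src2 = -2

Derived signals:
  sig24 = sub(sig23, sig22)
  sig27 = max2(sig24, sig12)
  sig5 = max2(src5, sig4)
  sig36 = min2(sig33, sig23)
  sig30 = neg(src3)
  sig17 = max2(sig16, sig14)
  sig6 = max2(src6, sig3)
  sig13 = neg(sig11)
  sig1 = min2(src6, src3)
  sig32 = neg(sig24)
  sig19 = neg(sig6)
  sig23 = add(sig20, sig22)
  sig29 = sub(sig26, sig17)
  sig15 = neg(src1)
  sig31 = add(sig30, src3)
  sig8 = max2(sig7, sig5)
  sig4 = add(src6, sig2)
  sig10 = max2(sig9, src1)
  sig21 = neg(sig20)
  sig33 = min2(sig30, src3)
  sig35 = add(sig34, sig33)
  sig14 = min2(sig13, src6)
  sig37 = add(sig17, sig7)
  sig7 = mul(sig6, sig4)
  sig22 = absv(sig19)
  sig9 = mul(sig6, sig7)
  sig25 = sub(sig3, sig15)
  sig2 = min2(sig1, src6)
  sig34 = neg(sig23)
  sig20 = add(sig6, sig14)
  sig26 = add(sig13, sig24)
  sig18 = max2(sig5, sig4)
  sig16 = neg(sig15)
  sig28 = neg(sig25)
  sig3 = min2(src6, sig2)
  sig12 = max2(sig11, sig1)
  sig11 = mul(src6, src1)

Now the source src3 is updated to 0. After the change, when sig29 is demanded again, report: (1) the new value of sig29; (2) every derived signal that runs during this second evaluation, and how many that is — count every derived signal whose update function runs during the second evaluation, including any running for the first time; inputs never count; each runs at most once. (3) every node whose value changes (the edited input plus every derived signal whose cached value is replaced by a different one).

New value of sig29: -162.
Derived signals that run: sig1 — 1 in total.
Values that change: src3.
Key observation: the change is absorbed at sig1 — it re-runs but produces the same value, and the output's value is unchanged.

First evaluation (everything demanded from the output):
  sig1 = min2(-9, 8) = -9
  sig2 = min2(-9, -9) = -9
  sig3 = min2(-9, -9) = -9
  sig6 = max2(-9, -9) = -9
  sig11 = mul(-9, -9) = 81
  sig13 = neg(81) = -81
  sig14 = min2(-81, -9) = -81
  sig15 = neg(-9) = 9
  sig16 = neg(9) = -9
  sig17 = max2(-9, -81) = -9
  sig19 = neg(-9) = 9
  sig20 = add(-9, -81) = -90
  sig22 = absv(9) = 9
  sig23 = add(-90, 9) = -81
  sig24 = sub(-81, 9) = -90
  sig26 = add(-81, -90) = -171
  sig29 = sub(-171, -9) = -162

Propagation after the edit:
  sig1: runs — src3 8->0; result -9 (same value as before).
  sig2: checked — values it read are unchanged (sig1 unchanged, src6 unchanged); reused cached -9 without running.
  sig3: checked — values it read are unchanged (src6 unchanged, sig2 unchanged); reused cached -9 without running.
  sig6: checked — values it read are unchanged (src6 unchanged, sig3 unchanged); reused cached -9 without running.
  sig19: checked — values it read are unchanged (sig6 unchanged); reused cached 9 without running.
  sig20: checked — values it read are unchanged (sig6 unchanged, sig14 unchanged); reused cached -90 without running.
  sig22: checked — values it read are unchanged (sig19 unchanged); reused cached 9 without running.
  sig23: checked — values it read are unchanged (sig20 unchanged, sig22 unchanged); reused cached -81 without running.
  sig24: checked — values it read are unchanged (sig23 unchanged, sig22 unchanged); reused cached -90 without running.
  sig26: checked — values it read are unchanged (sig13 unchanged, sig24 unchanged); reused cached -171 without running.
  sig29: checked — values it read are unchanged (sig26 unchanged, sig17 unchanged); reused cached -162 without running.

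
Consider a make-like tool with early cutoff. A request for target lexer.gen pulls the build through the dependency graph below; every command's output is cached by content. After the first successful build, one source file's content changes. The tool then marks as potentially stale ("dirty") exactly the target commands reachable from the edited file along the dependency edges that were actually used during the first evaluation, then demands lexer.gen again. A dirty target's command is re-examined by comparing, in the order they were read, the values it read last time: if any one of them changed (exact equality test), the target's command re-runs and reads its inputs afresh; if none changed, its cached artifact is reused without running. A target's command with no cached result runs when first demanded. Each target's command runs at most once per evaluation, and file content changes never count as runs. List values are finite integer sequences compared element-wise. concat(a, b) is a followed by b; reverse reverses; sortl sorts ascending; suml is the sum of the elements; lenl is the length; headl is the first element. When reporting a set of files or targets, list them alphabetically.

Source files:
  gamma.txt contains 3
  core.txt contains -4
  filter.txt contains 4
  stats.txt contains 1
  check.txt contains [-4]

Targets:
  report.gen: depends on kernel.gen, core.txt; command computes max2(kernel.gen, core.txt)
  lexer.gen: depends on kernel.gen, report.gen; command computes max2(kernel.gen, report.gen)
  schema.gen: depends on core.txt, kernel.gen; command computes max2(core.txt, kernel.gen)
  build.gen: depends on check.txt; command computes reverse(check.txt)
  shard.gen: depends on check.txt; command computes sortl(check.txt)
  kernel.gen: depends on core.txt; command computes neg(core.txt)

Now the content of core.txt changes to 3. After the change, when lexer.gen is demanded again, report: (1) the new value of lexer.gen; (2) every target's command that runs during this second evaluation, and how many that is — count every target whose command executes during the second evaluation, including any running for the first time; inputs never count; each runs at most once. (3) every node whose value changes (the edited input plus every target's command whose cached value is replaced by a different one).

First demand of the output computes:
  kernel.gen = neg(-4) = 4
  report.gen = max2(4, -4) = 4
  lexer.gen = max2(4, 4) = 4

After the edit, cleaning proceeds:
  kernel.gen: a read changed (core.txt -4->3) — executes, giving -3.
  report.gen: a read changed (kernel.gen 4->-3; core.txt -4->3) — executes, giving 3.
  lexer.gen: a read changed (kernel.gen 4->-3; report.gen 4->3) — executes, giving 3.

Demanding lexer.gen again yields 3.
3 target commands run: kernel.gen, lexer.gen, report.gen.
The nodes whose values change: core.txt, kernel.gen, lexer.gen, report.gen.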